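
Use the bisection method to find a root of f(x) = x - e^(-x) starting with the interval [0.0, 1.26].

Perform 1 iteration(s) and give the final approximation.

f(x) = x - e^(-x)
Initial interval: [0.0, 1.26]

Iteration 1:
  c_1 = (0.000000 + 1.260000)/2 = 0.630000
  f(c_1) = f(0.630000) = 0.097408
  f(a) × f(c) < 0, new interval: [0.000000, 0.630000]

After 1 iteration(s), the approximation is c_1 = 0.630000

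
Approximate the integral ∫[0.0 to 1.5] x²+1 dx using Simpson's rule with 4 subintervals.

f(x) = x²+1
a = 0.0, b = 1.5, n = 4
h = (b - a)/n = 0.375000

Simpson's rule: (h/3)[f(x₀) + 4f(x₁) + 2f(x₂) + ... + f(xₙ)]

x_0 = 0.0000, f(x_0) = 1.000000, coefficient = 1
x_1 = 0.3750, f(x_1) = 1.140625, coefficient = 4
x_2 = 0.7500, f(x_2) = 1.562500, coefficient = 2
x_3 = 1.1250, f(x_3) = 2.265625, coefficient = 4
x_4 = 1.5000, f(x_4) = 3.250000, coefficient = 1

I ≈ (0.375000/3) × 21.000000 = 2.625000
Exact value: 2.625000
Error: 0.000000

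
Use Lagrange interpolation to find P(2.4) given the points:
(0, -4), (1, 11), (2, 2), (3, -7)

Lagrange interpolation formula:
P(x) = Σ yᵢ × Lᵢ(x)
where Lᵢ(x) = Π_{j≠i} (x - xⱼ)/(xᵢ - xⱼ)

L_0(2.4) = (2.4 - 1)/(0 - 1) × (2.4 - 2)/(0 - 2) × (2.4 - 3)/(0 - 3) = 0.056000
L_1(2.4) = (2.4 - 0)/(1 - 0) × (2.4 - 2)/(1 - 2) × (2.4 - 3)/(1 - 3) = -0.288000
L_2(2.4) = (2.4 - 0)/(2 - 0) × (2.4 - 1)/(2 - 1) × (2.4 - 3)/(2 - 3) = 1.008000
L_3(2.4) = (2.4 - 0)/(3 - 0) × (2.4 - 1)/(3 - 1) × (2.4 - 2)/(3 - 2) = 0.224000

P(2.4) = (-4)×L_0(2.4) + 11×L_1(2.4) + 2×L_2(2.4) + (-7)×L_3(2.4)
P(2.4) = -2.944000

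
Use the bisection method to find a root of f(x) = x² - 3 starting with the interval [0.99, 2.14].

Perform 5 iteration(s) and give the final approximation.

f(x) = x² - 3
Initial interval: [0.99, 2.14]

Iteration 1:
  c_1 = (0.990000 + 2.140000)/2 = 1.565000
  f(c_1) = f(1.565000) = -0.550775
  f(a) × f(c) ≥ 0, new interval: [1.565000, 2.140000]
Iteration 2:
  c_2 = (1.565000 + 2.140000)/2 = 1.852500
  f(c_2) = f(1.852500) = 0.431756
  f(a) × f(c) < 0, new interval: [1.565000, 1.852500]
Iteration 3:
  c_3 = (1.565000 + 1.852500)/2 = 1.708750
  f(c_3) = f(1.708750) = -0.080173
  f(a) × f(c) ≥ 0, new interval: [1.708750, 1.852500]
Iteration 4:
  c_4 = (1.708750 + 1.852500)/2 = 1.780625
  f(c_4) = f(1.780625) = 0.170625
  f(a) × f(c) < 0, new interval: [1.708750, 1.780625]
Iteration 5:
  c_5 = (1.708750 + 1.780625)/2 = 1.744687
  f(c_5) = f(1.744687) = 0.043934
  f(a) × f(c) < 0, new interval: [1.708750, 1.744687]

After 5 iteration(s), the approximation is c_5 = 1.744687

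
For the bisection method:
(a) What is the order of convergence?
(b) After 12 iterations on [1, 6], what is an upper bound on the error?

(a) Bisection has linear (order 1) convergence; the error is halved each step.

(b) Error bound = (b-a)/2^n = (6 - 1)/2^{12}
    = 5/2^{12}

(a) 1 (linear); (b) error ≤ 1.22e-03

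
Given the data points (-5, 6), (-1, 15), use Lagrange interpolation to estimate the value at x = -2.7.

Lagrange interpolation formula:
P(x) = Σ yᵢ × Lᵢ(x)
where Lᵢ(x) = Π_{j≠i} (x - xⱼ)/(xᵢ - xⱼ)

L_0(-2.7) = (-2.7 - (-1))/(-5 - (-1)) = 0.425000
L_1(-2.7) = (-2.7 - (-5))/(-1 - (-5)) = 0.575000

P(-2.7) = 6×L_0(-2.7) + 15×L_1(-2.7)
P(-2.7) = 11.175000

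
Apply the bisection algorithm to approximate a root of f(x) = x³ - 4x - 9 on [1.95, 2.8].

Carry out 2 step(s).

f(x) = x³ - 4x - 9
Initial interval: [1.95, 2.8]

Iteration 1:
  c_1 = (1.950000 + 2.800000)/2 = 2.375000
  f(c_1) = f(2.375000) = -5.103516
  f(a) × f(c) ≥ 0, new interval: [2.375000, 2.800000]
Iteration 2:
  c_2 = (2.375000 + 2.800000)/2 = 2.587500
  f(c_2) = f(2.587500) = -2.026283
  f(a) × f(c) ≥ 0, new interval: [2.587500, 2.800000]

After 2 iteration(s), the approximation is c_2 = 2.587500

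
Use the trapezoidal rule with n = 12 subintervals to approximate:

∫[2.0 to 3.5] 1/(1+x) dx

f(x) = 1/(1+x)
a = 2.0, b = 3.5, n = 12
h = (b - a)/n = 0.125000

Trapezoidal rule: (h/2)[f(x₀) + 2f(x₁) + 2f(x₂) + ... + f(xₙ)]

x_0 = 2.0000, f(x_0) = 0.333333, coefficient = 1
x_1 = 2.1250, f(x_1) = 0.320000, coefficient = 2
x_2 = 2.2500, f(x_2) = 0.307692, coefficient = 2
x_3 = 2.3750, f(x_3) = 0.296296, coefficient = 2
x_4 = 2.5000, f(x_4) = 0.285714, coefficient = 2
x_5 = 2.6250, f(x_5) = 0.275862, coefficient = 2
x_6 = 2.7500, f(x_6) = 0.266667, coefficient = 2
x_7 = 2.8750, f(x_7) = 0.258065, coefficient = 2
x_8 = 3.0000, f(x_8) = 0.250000, coefficient = 2
x_9 = 3.1250, f(x_9) = 0.242424, coefficient = 2
x_10 = 3.2500, f(x_10) = 0.235294, coefficient = 2
x_11 = 3.3750, f(x_11) = 0.228571, coefficient = 2
x_12 = 3.5000, f(x_12) = 0.222222, coefficient = 1

I ≈ (0.125000/2) × 6.488727 = 0.405545
Exact value: 0.405465
Error: 0.000080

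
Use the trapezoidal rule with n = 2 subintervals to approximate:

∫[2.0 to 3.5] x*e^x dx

f(x) = x*e^x
a = 2.0, b = 3.5, n = 2
h = (b - a)/n = 0.750000

Trapezoidal rule: (h/2)[f(x₀) + 2f(x₁) + 2f(x₂) + ... + f(xₙ)]

x_0 = 2.0000, f(x_0) = 14.778112, coefficient = 1
x_1 = 2.7500, f(x_1) = 43.017238, coefficient = 2
x_2 = 3.5000, f(x_2) = 115.904082, coefficient = 1

I ≈ (0.750000/2) × 216.716669 = 81.268751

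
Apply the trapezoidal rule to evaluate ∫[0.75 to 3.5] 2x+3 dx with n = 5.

f(x) = 2x+3
a = 0.75, b = 3.5, n = 5
h = (b - a)/n = 0.550000

Trapezoidal rule: (h/2)[f(x₀) + 2f(x₁) + 2f(x₂) + ... + f(xₙ)]

x_0 = 0.7500, f(x_0) = 4.500000, coefficient = 1
x_1 = 1.3000, f(x_1) = 5.600000, coefficient = 2
x_2 = 1.8500, f(x_2) = 6.700000, coefficient = 2
x_3 = 2.4000, f(x_3) = 7.800000, coefficient = 2
x_4 = 2.9500, f(x_4) = 8.900000, coefficient = 2
x_5 = 3.5000, f(x_5) = 10.000000, coefficient = 1

I ≈ (0.550000/2) × 72.500000 = 19.937500
Exact value: 19.937500
Error: 0.000000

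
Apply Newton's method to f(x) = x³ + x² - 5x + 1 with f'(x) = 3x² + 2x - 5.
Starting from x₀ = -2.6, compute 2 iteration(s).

f(x) = x³ + x² - 5x + 1
f'(x) = 3x² + 2x - 5
x₀ = -2.6

Newton-Raphson formula: x_{n+1} = x_n - f(x_n)/f'(x_n)

Iteration 1:
  f(-2.600000) = 3.184000
  f'(-2.600000) = 10.080000
  x_1 = -2.600000 - 3.184000/10.080000 = -2.915873
Iteration 2:
  f(-2.915873) = -0.709992
  f'(-2.915873) = 14.675200
  x_2 = -2.915873 - (-0.709992)/14.675200 = -2.867493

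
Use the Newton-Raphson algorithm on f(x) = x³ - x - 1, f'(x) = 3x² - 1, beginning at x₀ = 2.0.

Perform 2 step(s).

f(x) = x³ - x - 1
f'(x) = 3x² - 1
x₀ = 2.0

Newton-Raphson formula: x_{n+1} = x_n - f(x_n)/f'(x_n)

Iteration 1:
  f(2.000000) = 5.000000
  f'(2.000000) = 11.000000
  x_1 = 2.000000 - 5.000000/11.000000 = 1.545455
Iteration 2:
  f(1.545455) = 1.145755
  f'(1.545455) = 6.165289
  x_2 = 1.545455 - 1.145755/6.165289 = 1.359615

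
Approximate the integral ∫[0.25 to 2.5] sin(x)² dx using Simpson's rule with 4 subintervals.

f(x) = sin(x)²
a = 0.25, b = 2.5, n = 4
h = (b - a)/n = 0.562500

Simpson's rule: (h/3)[f(x₀) + 4f(x₁) + 2f(x₂) + ... + f(xₙ)]

x_0 = 0.2500, f(x_0) = 0.061209, coefficient = 1
x_1 = 0.8125, f(x_1) = 0.527089, coefficient = 4
x_2 = 1.3750, f(x_2) = 0.962151, coefficient = 2
x_3 = 1.9375, f(x_3) = 0.871449, coefficient = 4
x_4 = 2.5000, f(x_4) = 0.358169, coefficient = 1

I ≈ (0.562500/3) × 7.937830 = 1.488343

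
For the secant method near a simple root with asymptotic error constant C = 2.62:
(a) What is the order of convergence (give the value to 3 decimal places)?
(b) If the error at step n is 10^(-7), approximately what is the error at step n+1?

(a) Secant method has superlinear convergence with order φ = (1+√5)/2 ≈ 1.618.
    This means |e_{n+1}| ≈ C|e_n|^1.618.

(b) With |e_n| = 10^(-7) and C = 2.62:
    |e_{n+1}| ≈ 2.62 × (10^(-7))^1.618 = 2.62 × 10^(-11.33)

(a) ≈ 1.618 (golden ratio); (b) |e_{n+1}| ≈ 1.236e-11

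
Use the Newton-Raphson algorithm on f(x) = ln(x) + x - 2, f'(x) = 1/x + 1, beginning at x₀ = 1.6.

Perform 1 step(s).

f(x) = ln(x) + x - 2
f'(x) = 1/x + 1
x₀ = 1.6

Newton-Raphson formula: x_{n+1} = x_n - f(x_n)/f'(x_n)

Iteration 1:
  f(1.600000) = 0.070004
  f'(1.600000) = 1.625000
  x_1 = 1.600000 - 0.070004/1.625000 = 1.556921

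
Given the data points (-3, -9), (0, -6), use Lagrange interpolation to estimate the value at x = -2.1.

Lagrange interpolation formula:
P(x) = Σ yᵢ × Lᵢ(x)
where Lᵢ(x) = Π_{j≠i} (x - xⱼ)/(xᵢ - xⱼ)

L_0(-2.1) = (-2.1 - 0)/(-3 - 0) = 0.700000
L_1(-2.1) = (-2.1 - (-3))/(0 - (-3)) = 0.300000

P(-2.1) = (-9)×L_0(-2.1) + (-6)×L_1(-2.1)
P(-2.1) = -8.100000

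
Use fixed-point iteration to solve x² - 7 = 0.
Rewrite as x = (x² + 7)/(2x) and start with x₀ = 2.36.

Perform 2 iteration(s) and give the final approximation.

Equation: x² - 7 = 0
Fixed-point form: x = (x² + 7)/(2x)
x₀ = 2.36

x_1 = g(2.360000) = 2.663051
x_2 = g(2.663051) = 2.645808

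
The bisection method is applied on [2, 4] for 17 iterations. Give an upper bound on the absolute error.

Bisection error bound: |error| ≤ (b-a)/2^n
|error| ≤ (4 - 2)/2^17 = 2/2^17
|error| ≤ 0.0000152588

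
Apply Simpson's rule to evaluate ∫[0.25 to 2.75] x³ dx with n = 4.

f(x) = x³
a = 0.25, b = 2.75, n = 4
h = (b - a)/n = 0.625000

Simpson's rule: (h/3)[f(x₀) + 4f(x₁) + 2f(x₂) + ... + f(xₙ)]

x_0 = 0.2500, f(x_0) = 0.015625, coefficient = 1
x_1 = 0.8750, f(x_1) = 0.669922, coefficient = 4
x_2 = 1.5000, f(x_2) = 3.375000, coefficient = 2
x_3 = 2.1250, f(x_3) = 9.595703, coefficient = 4
x_4 = 2.7500, f(x_4) = 20.796875, coefficient = 1

I ≈ (0.625000/3) × 68.625000 = 14.296875
Exact value: 14.296875
Error: 0.000000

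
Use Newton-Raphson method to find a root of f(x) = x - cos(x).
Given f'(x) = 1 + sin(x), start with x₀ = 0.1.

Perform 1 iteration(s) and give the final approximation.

f(x) = x - cos(x)
f'(x) = 1 + sin(x)
x₀ = 0.1

Newton-Raphson formula: x_{n+1} = x_n - f(x_n)/f'(x_n)

Iteration 1:
  f(0.100000) = -0.895004
  f'(0.100000) = 1.099833
  x_1 = 0.100000 - (-0.895004)/1.099833 = 0.913763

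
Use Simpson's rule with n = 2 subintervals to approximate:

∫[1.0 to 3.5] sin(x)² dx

f(x) = sin(x)²
a = 1.0, b = 3.5, n = 2
h = (b - a)/n = 1.250000

Simpson's rule: (h/3)[f(x₀) + 4f(x₁) + 2f(x₂) + ... + f(xₙ)]

x_0 = 1.0000, f(x_0) = 0.708073, coefficient = 1
x_1 = 2.2500, f(x_1) = 0.605398, coefficient = 4
x_2 = 3.5000, f(x_2) = 0.123049, coefficient = 1

I ≈ (1.250000/3) × 3.252714 = 1.355297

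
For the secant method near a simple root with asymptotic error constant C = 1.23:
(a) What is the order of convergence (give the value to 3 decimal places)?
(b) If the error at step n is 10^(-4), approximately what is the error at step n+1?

(a) Secant method has superlinear convergence with order φ = (1+√5)/2 ≈ 1.618.
    This means |e_{n+1}| ≈ C|e_n|^1.618.

(b) With |e_n| = 10^(-4) and C = 1.23:
    |e_{n+1}| ≈ 1.23 × (10^(-4))^1.618 = 1.23 × 10^(-6.47)

(a) ≈ 1.618 (golden ratio); (b) |e_{n+1}| ≈ 4.147e-07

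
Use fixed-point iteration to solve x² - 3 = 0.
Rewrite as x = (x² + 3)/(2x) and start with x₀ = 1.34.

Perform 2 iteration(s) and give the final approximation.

Equation: x² - 3 = 0
Fixed-point form: x = (x² + 3)/(2x)
x₀ = 1.34

x_1 = g(1.340000) = 1.789403
x_2 = g(1.789403) = 1.732970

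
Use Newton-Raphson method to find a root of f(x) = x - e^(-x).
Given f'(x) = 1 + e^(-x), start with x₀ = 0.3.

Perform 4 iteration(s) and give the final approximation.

f(x) = x - e^(-x)
f'(x) = 1 + e^(-x)
x₀ = 0.3

Newton-Raphson formula: x_{n+1} = x_n - f(x_n)/f'(x_n)

Iteration 1:
  f(0.300000) = -0.440818
  f'(0.300000) = 1.740818
  x_1 = 0.300000 - (-0.440818)/1.740818 = 0.553225
Iteration 2:
  f(0.553225) = -0.021868
  f'(0.553225) = 1.575092
  x_2 = 0.553225 - (-0.021868)/1.575092 = 0.567108
Iteration 3:
  f(0.567108) = -0.000055
  f'(0.567108) = 1.567163
  x_3 = 0.567108 - (-0.000055)/1.567163 = 0.567143
Iteration 4:
  f(0.567143) = 0.000000
  f'(0.567143) = 1.567143
  x_4 = 0.567143 - 0.000000/1.567143 = 0.567143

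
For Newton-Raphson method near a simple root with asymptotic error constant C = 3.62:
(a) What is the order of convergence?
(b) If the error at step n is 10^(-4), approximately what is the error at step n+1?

(a) Newton-Raphson has quadratic (order 2) convergence near simple roots.
    This means |e_{n+1}| ≈ C|e_n|².

(b) With |e_n| = 10^(-4) and C = 3.62:
    |e_{n+1}| ≈ 3.62 × (10^(-4))² = 3.62 × 10^(-8)

(a) 2 (quadratic); (b) |e_{n+1}| ≈ 3.620e-08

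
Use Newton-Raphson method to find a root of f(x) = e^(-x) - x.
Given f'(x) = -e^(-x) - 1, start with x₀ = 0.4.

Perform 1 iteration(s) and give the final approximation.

f(x) = e^(-x) - x
f'(x) = -e^(-x) - 1
x₀ = 0.4

Newton-Raphson formula: x_{n+1} = x_n - f(x_n)/f'(x_n)

Iteration 1:
  f(0.400000) = 0.270320
  f'(0.400000) = -1.670320
  x_1 = 0.400000 - 0.270320/(-1.670320) = 0.561837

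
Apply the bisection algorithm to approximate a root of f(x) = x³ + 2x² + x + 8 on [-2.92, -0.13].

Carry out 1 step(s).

f(x) = x³ + 2x² + x + 8
Initial interval: [-2.92, -0.13]

Iteration 1:
  c_1 = (-2.920000 + (-0.130000))/2 = -1.525000
  f(c_1) = f(-1.525000) = 7.579672
  f(a) × f(c) < 0, new interval: [-2.920000, -1.525000]

After 1 iteration(s), the approximation is c_1 = -1.525000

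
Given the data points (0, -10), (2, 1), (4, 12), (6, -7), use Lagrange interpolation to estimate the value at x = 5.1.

Lagrange interpolation formula:
P(x) = Σ yᵢ × Lᵢ(x)
where Lᵢ(x) = Π_{j≠i} (x - xⱼ)/(xᵢ - xⱼ)

L_0(5.1) = (5.1 - 2)/(0 - 2) × (5.1 - 4)/(0 - 4) × (5.1 - 6)/(0 - 6) = 0.063937
L_1(5.1) = (5.1 - 0)/(2 - 0) × (5.1 - 4)/(2 - 4) × (5.1 - 6)/(2 - 6) = -0.315562
L_2(5.1) = (5.1 - 0)/(4 - 0) × (5.1 - 2)/(4 - 2) × (5.1 - 6)/(4 - 6) = 0.889313
L_3(5.1) = (5.1 - 0)/(6 - 0) × (5.1 - 2)/(6 - 2) × (5.1 - 4)/(6 - 4) = 0.362312

P(5.1) = (-10)×L_0(5.1) + 1×L_1(5.1) + 12×L_2(5.1) + (-7)×L_3(5.1)
P(5.1) = 7.180625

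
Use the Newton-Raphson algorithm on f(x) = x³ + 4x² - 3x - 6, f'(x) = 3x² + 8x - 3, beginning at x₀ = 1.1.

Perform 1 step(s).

f(x) = x³ + 4x² - 3x - 6
f'(x) = 3x² + 8x - 3
x₀ = 1.1

Newton-Raphson formula: x_{n+1} = x_n - f(x_n)/f'(x_n)

Iteration 1:
  f(1.100000) = -3.129000
  f'(1.100000) = 9.430000
  x_1 = 1.100000 - (-3.129000)/9.430000 = 1.431813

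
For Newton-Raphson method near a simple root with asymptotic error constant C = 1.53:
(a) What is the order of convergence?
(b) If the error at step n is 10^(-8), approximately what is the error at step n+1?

(a) Newton-Raphson has quadratic (order 2) convergence near simple roots.
    This means |e_{n+1}| ≈ C|e_n|².

(b) With |e_n| = 10^(-8) and C = 1.53:
    |e_{n+1}| ≈ 1.53 × (10^(-8))² = 1.53 × 10^(-16)

(a) 2 (quadratic); (b) |e_{n+1}| ≈ 1.530e-16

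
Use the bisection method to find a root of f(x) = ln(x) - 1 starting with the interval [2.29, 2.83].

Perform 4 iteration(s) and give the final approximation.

f(x) = ln(x) - 1
Initial interval: [2.29, 2.83]

Iteration 1:
  c_1 = (2.290000 + 2.830000)/2 = 2.560000
  f(c_1) = f(2.560000) = -0.059993
  f(a) × f(c) ≥ 0, new interval: [2.560000, 2.830000]
Iteration 2:
  c_2 = (2.560000 + 2.830000)/2 = 2.695000
  f(c_2) = f(2.695000) = -0.008602
  f(a) × f(c) ≥ 0, new interval: [2.695000, 2.830000]
Iteration 3:
  c_3 = (2.695000 + 2.830000)/2 = 2.762500
  f(c_3) = f(2.762500) = 0.016136
  f(a) × f(c) < 0, new interval: [2.695000, 2.762500]
Iteration 4:
  c_4 = (2.695000 + 2.762500)/2 = 2.728750
  f(c_4) = f(2.728750) = 0.003844
  f(a) × f(c) < 0, new interval: [2.695000, 2.728750]

After 4 iteration(s), the approximation is c_4 = 2.728750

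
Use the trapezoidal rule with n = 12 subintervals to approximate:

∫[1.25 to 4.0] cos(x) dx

f(x) = cos(x)
a = 1.25, b = 4.0, n = 12
h = (b - a)/n = 0.229167

Trapezoidal rule: (h/2)[f(x₀) + 2f(x₁) + 2f(x₂) + ... + f(xₙ)]

x_0 = 1.2500, f(x_0) = 0.315322, coefficient = 1
x_1 = 1.4792, f(x_1) = 0.091501, coefficient = 2
x_2 = 1.7083, f(x_2) = -0.137104, coefficient = 2
x_3 = 1.9375, f(x_3) = -0.358540, coefficient = 2
x_4 = 2.1667, f(x_4) = -0.561229, coefficient = 2
x_5 = 2.3958, f(x_5) = -0.734573, coefficient = 2
x_6 = 2.6250, f(x_6) = -0.869507, coefficient = 2
x_7 = 2.8542, f(x_7) = -0.958977, coefficient = 2
x_8 = 3.0833, f(x_8) = -0.998303, coefficient = 2
x_9 = 3.3125, f(x_9) = -0.985431, coefficient = 2
x_10 = 3.5417, f(x_10) = -0.921032, coefficient = 2
x_11 = 3.7708, f(x_11) = -0.808475, coefficient = 2
x_12 = 4.0000, f(x_12) = -0.653644, coefficient = 1

I ≈ (0.229167/2) × -14.821661 = -1.698315
Exact value: -1.705787
Error: 0.007472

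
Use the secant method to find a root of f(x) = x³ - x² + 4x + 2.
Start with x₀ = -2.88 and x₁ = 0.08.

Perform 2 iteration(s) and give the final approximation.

f(x) = x³ - x² + 4x + 2
x₀ = -2.88, x₁ = 0.08

Secant formula: x_{n+1} = x_n - f(x_n)(x_n - x_{n-1})/(f(x_n) - f(x_{n-1}))

Iteration 1:
  f(-2.880000) = -41.702272
  f(0.080000) = 2.314112
  x_2 = 0.080000 - 2.314112×(0.080000 - (-2.880000))/(2.314112 - (-41.702272))
       = -0.075619
Iteration 2:
  f(0.080000) = 2.314112
  f(-0.075619) = 1.691375
  x_3 = -0.075619 - 1.691375×(-0.075619 - 0.080000)/(1.691375 - 2.314112)
       = -0.498284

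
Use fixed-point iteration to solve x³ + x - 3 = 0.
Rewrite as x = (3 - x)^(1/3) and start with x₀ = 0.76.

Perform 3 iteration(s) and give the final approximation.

Equation: x³ + x - 3 = 0
Fixed-point form: x = (3 - x)^(1/3)
x₀ = 0.76

x_1 = g(0.760000) = 1.308427
x_2 = g(1.308427) = 1.191508
x_3 = g(1.191508) = 1.218350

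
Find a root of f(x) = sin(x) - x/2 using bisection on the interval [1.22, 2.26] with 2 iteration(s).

f(x) = sin(x) - x/2
Initial interval: [1.22, 2.26]

Iteration 1:
  c_1 = (1.220000 + 2.260000)/2 = 1.740000
  f(c_1) = f(1.740000) = 0.115719
  f(a) × f(c) ≥ 0, new interval: [1.740000, 2.260000]
Iteration 2:
  c_2 = (1.740000 + 2.260000)/2 = 2.000000
  f(c_2) = f(2.000000) = -0.090703
  f(a) × f(c) < 0, new interval: [1.740000, 2.000000]

After 2 iteration(s), the approximation is c_2 = 2.000000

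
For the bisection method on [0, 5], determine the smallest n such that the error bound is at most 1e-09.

We need (b-a)/2^n ≤ 1e-09
(5 - 0)/2^n ≤ 1e-09
5/2^n ≤ 1e-09
2^n ≥ 5000000000
n ≥ log₂(5000000000) = 32.22
n ≥ 33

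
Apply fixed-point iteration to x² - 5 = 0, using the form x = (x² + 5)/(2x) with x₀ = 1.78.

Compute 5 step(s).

Equation: x² - 5 = 0
Fixed-point form: x = (x² + 5)/(2x)
x₀ = 1.78

x_1 = g(1.780000) = 2.294494
x_2 = g(2.294494) = 2.236812
x_3 = g(2.236812) = 2.236068
x_4 = g(2.236068) = 2.236068
x_5 = g(2.236068) = 2.236068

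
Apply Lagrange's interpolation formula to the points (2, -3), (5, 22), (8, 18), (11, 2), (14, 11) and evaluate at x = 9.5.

Lagrange interpolation formula:
P(x) = Σ yᵢ × Lᵢ(x)
where Lᵢ(x) = Π_{j≠i} (x - xⱼ)/(xᵢ - xⱼ)

L_0(9.5) = (9.5 - 5)/(2 - 5) × (9.5 - 8)/(2 - 8) × (9.5 - 11)/(2 - 11) × (9.5 - 14)/(2 - 14) = 0.023438
L_1(9.5) = (9.5 - 2)/(5 - 2) × (9.5 - 8)/(5 - 8) × (9.5 - 11)/(5 - 11) × (9.5 - 14)/(5 - 14) = -0.156250
L_2(9.5) = (9.5 - 2)/(8 - 2) × (9.5 - 5)/(8 - 5) × (9.5 - 11)/(8 - 11) × (9.5 - 14)/(8 - 14) = 0.703125
L_3(9.5) = (9.5 - 2)/(11 - 2) × (9.5 - 5)/(11 - 5) × (9.5 - 8)/(11 - 8) × (9.5 - 14)/(11 - 14) = 0.468750
L_4(9.5) = (9.5 - 2)/(14 - 2) × (9.5 - 5)/(14 - 5) × (9.5 - 8)/(14 - 8) × (9.5 - 11)/(14 - 11) = -0.039062

P(9.5) = (-3)×L_0(9.5) + 22×L_1(9.5) + 18×L_2(9.5) + 2×L_3(9.5) + 11×L_4(9.5)
P(9.5) = 9.656250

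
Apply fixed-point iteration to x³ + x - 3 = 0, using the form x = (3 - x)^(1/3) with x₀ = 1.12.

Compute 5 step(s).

Equation: x³ + x - 3 = 0
Fixed-point form: x = (3 - x)^(1/3)
x₀ = 1.12

x_1 = g(1.120000) = 1.234201
x_2 = g(1.234201) = 1.208687
x_3 = g(1.208687) = 1.214480
x_4 = g(1.214480) = 1.213170
x_5 = g(1.213170) = 1.213466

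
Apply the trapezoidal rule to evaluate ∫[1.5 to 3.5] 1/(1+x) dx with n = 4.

f(x) = 1/(1+x)
a = 1.5, b = 3.5, n = 4
h = (b - a)/n = 0.500000

Trapezoidal rule: (h/2)[f(x₀) + 2f(x₁) + 2f(x₂) + ... + f(xₙ)]

x_0 = 1.5000, f(x_0) = 0.400000, coefficient = 1
x_1 = 2.0000, f(x_1) = 0.333333, coefficient = 2
x_2 = 2.5000, f(x_2) = 0.285714, coefficient = 2
x_3 = 3.0000, f(x_3) = 0.250000, coefficient = 2
x_4 = 3.5000, f(x_4) = 0.222222, coefficient = 1

I ≈ (0.500000/2) × 2.360317 = 0.590079
Exact value: 0.587787
Error: 0.002293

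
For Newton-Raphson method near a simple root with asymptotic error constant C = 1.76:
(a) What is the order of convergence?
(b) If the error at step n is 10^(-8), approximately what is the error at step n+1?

(a) Newton-Raphson has quadratic (order 2) convergence near simple roots.
    This means |e_{n+1}| ≈ C|e_n|².

(b) With |e_n| = 10^(-8) and C = 1.76:
    |e_{n+1}| ≈ 1.76 × (10^(-8))² = 1.76 × 10^(-16)

(a) 2 (quadratic); (b) |e_{n+1}| ≈ 1.760e-16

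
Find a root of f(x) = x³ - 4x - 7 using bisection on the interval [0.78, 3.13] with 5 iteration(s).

f(x) = x³ - 4x - 7
Initial interval: [0.78, 3.13]

Iteration 1:
  c_1 = (0.780000 + 3.130000)/2 = 1.955000
  f(c_1) = f(1.955000) = -7.347941
  f(a) × f(c) ≥ 0, new interval: [1.955000, 3.130000]
Iteration 2:
  c_2 = (1.955000 + 3.130000)/2 = 2.542500
  f(c_2) = f(2.542500) = -0.734501
  f(a) × f(c) ≥ 0, new interval: [2.542500, 3.130000]
Iteration 3:
  c_3 = (2.542500 + 3.130000)/2 = 2.836250
  f(c_3) = f(2.836250) = 4.470686
  f(a) × f(c) < 0, new interval: [2.542500, 2.836250]
Iteration 4:
  c_4 = (2.542500 + 2.836250)/2 = 2.689375
  f(c_4) = f(2.689375) = 1.694044
  f(a) × f(c) < 0, new interval: [2.542500, 2.689375]
Iteration 5:
  c_5 = (2.542500 + 2.689375)/2 = 2.615938
  f(c_5) = f(2.615938) = 0.437448
  f(a) × f(c) < 0, new interval: [2.542500, 2.615938]

After 5 iteration(s), the approximation is c_5 = 2.615938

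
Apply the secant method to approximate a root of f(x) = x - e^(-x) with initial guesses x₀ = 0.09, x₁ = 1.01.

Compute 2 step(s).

f(x) = x - e^(-x)
x₀ = 0.09, x₁ = 1.01

Secant formula: x_{n+1} = x_n - f(x_n)(x_n - x_{n-1})/(f(x_n) - f(x_{n-1}))

Iteration 1:
  f(0.090000) = -0.823931
  f(1.010000) = 0.645781
  x_2 = 1.010000 - 0.645781×(1.010000 - 0.090000)/(0.645781 - (-0.823931))
       = 0.605759
Iteration 2:
  f(1.010000) = 0.645781
  f(0.605759) = 0.060098
  x_3 = 0.605759 - 0.060098×(0.605759 - 1.010000)/(0.060098 - 0.645781)
       = 0.564278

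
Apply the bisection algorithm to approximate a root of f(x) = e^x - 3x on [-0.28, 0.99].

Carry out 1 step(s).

f(x) = e^x - 3x
Initial interval: [-0.28, 0.99]

Iteration 1:
  c_1 = (-0.280000 + 0.990000)/2 = 0.355000
  f(c_1) = f(0.355000) = 0.361181
  f(a) × f(c) ≥ 0, new interval: [0.355000, 0.990000]

After 1 iteration(s), the approximation is c_1 = 0.355000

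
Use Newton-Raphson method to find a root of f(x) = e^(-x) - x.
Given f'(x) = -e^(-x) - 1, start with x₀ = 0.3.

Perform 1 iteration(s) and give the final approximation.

f(x) = e^(-x) - x
f'(x) = -e^(-x) - 1
x₀ = 0.3

Newton-Raphson formula: x_{n+1} = x_n - f(x_n)/f'(x_n)

Iteration 1:
  f(0.300000) = 0.440818
  f'(0.300000) = -1.740818
  x_1 = 0.300000 - 0.440818/(-1.740818) = 0.553225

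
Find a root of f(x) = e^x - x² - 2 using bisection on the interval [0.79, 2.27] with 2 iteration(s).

f(x) = e^x - x² - 2
Initial interval: [0.79, 2.27]

Iteration 1:
  c_1 = (0.790000 + 2.270000)/2 = 1.530000
  f(c_1) = f(1.530000) = 0.277277
  f(a) × f(c) < 0, new interval: [0.790000, 1.530000]
Iteration 2:
  c_2 = (0.790000 + 1.530000)/2 = 1.160000
  f(c_2) = f(1.160000) = -0.155667
  f(a) × f(c) ≥ 0, new interval: [1.160000, 1.530000]

After 2 iteration(s), the approximation is c_2 = 1.160000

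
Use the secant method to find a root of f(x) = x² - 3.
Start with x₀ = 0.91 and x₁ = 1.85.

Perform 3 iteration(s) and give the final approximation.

f(x) = x² - 3
x₀ = 0.91, x₁ = 1.85

Secant formula: x_{n+1} = x_n - f(x_n)(x_n - x_{n-1})/(f(x_n) - f(x_{n-1}))

Iteration 1:
  f(0.910000) = -2.171900
  f(1.850000) = 0.422500
  x_2 = 1.850000 - 0.422500×(1.850000 - 0.910000)/(0.422500 - (-2.171900))
       = 1.696920
Iteration 2:
  f(1.850000) = 0.422500
  f(1.696920) = -0.120462
  x_3 = 1.696920 - (-0.120462)×(1.696920 - 1.850000)/(-0.120462 - 0.422500)
       = 1.730883
Iteration 3:
  f(1.696920) = -0.120462
  f(1.730883) = -0.004046
  x_4 = 1.730883 - (-0.004046)×(1.730883 - 1.696920)/(-0.004046 - (-0.120462))
       = 1.732063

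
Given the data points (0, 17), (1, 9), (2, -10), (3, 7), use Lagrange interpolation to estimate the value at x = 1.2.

Lagrange interpolation formula:
P(x) = Σ yᵢ × Lᵢ(x)
where Lᵢ(x) = Π_{j≠i} (x - xⱼ)/(xᵢ - xⱼ)

L_0(1.2) = (1.2 - 1)/(0 - 1) × (1.2 - 2)/(0 - 2) × (1.2 - 3)/(0 - 3) = -0.048000
L_1(1.2) = (1.2 - 0)/(1 - 0) × (1.2 - 2)/(1 - 2) × (1.2 - 3)/(1 - 3) = 0.864000
L_2(1.2) = (1.2 - 0)/(2 - 0) × (1.2 - 1)/(2 - 1) × (1.2 - 3)/(2 - 3) = 0.216000
L_3(1.2) = (1.2 - 0)/(3 - 0) × (1.2 - 1)/(3 - 1) × (1.2 - 2)/(3 - 2) = -0.032000

P(1.2) = 17×L_0(1.2) + 9×L_1(1.2) + (-10)×L_2(1.2) + 7×L_3(1.2)
P(1.2) = 4.576000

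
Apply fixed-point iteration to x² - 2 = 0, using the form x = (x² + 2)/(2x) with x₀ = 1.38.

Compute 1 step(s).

Equation: x² - 2 = 0
Fixed-point form: x = (x² + 2)/(2x)
x₀ = 1.38

x_1 = g(1.380000) = 1.414638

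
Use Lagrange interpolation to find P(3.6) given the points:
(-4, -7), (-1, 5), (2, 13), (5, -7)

Lagrange interpolation formula:
P(x) = Σ yᵢ × Lᵢ(x)
where Lᵢ(x) = Π_{j≠i} (x - xⱼ)/(xᵢ - xⱼ)

L_0(3.6) = (3.6 - (-1))/(-4 - (-1)) × (3.6 - 2)/(-4 - 2) × (3.6 - 5)/(-4 - 5) = 0.063605
L_1(3.6) = (3.6 - (-4))/(-1 - (-4)) × (3.6 - 2)/(-1 - 2) × (3.6 - 5)/(-1 - 5) = -0.315259
L_2(3.6) = (3.6 - (-4))/(2 - (-4)) × (3.6 - (-1))/(2 - (-1)) × (3.6 - 5)/(2 - 5) = 0.906370
L_3(3.6) = (3.6 - (-4))/(5 - (-4)) × (3.6 - (-1))/(5 - (-1)) × (3.6 - 2)/(5 - 2) = 0.345284

P(3.6) = (-7)×L_0(3.6) + 5×L_1(3.6) + 13×L_2(3.6) + (-7)×L_3(3.6)
P(3.6) = 7.344296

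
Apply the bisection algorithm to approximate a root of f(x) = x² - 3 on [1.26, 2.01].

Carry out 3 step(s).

f(x) = x² - 3
Initial interval: [1.26, 2.01]

Iteration 1:
  c_1 = (1.260000 + 2.010000)/2 = 1.635000
  f(c_1) = f(1.635000) = -0.326775
  f(a) × f(c) ≥ 0, new interval: [1.635000, 2.010000]
Iteration 2:
  c_2 = (1.635000 + 2.010000)/2 = 1.822500
  f(c_2) = f(1.822500) = 0.321506
  f(a) × f(c) < 0, new interval: [1.635000, 1.822500]
Iteration 3:
  c_3 = (1.635000 + 1.822500)/2 = 1.728750
  f(c_3) = f(1.728750) = -0.011423
  f(a) × f(c) ≥ 0, new interval: [1.728750, 1.822500]

After 3 iteration(s), the approximation is c_3 = 1.728750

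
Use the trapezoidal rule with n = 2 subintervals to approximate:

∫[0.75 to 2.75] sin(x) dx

f(x) = sin(x)
a = 0.75, b = 2.75, n = 2
h = (b - a)/n = 1.000000

Trapezoidal rule: (h/2)[f(x₀) + 2f(x₁) + 2f(x₂) + ... + f(xₙ)]

x_0 = 0.7500, f(x_0) = 0.681639, coefficient = 1
x_1 = 1.7500, f(x_1) = 0.983986, coefficient = 2
x_2 = 2.7500, f(x_2) = 0.381661, coefficient = 1

I ≈ (1.000000/2) × 3.031272 = 1.515636
Exact value: 1.655991
Error: 0.140355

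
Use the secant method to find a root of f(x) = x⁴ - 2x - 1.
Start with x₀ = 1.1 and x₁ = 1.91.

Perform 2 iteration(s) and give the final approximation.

f(x) = x⁴ - 2x - 1
x₀ = 1.1, x₁ = 1.91

Secant formula: x_{n+1} = x_n - f(x_n)(x_n - x_{n-1})/(f(x_n) - f(x_{n-1}))

Iteration 1:
  f(1.100000) = -1.735900
  f(1.910000) = 8.488634
  x_2 = 1.910000 - 8.488634×(1.910000 - 1.100000)/(8.488634 - (-1.735900))
       = 1.237520
Iteration 2:
  f(1.910000) = 8.488634
  f(1.237520) = -1.129683
  x_3 = 1.237520 - (-1.129683)×(1.237520 - 1.910000)/(-1.129683 - 8.488634)
       = 1.316504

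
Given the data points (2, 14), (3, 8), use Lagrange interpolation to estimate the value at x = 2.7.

Lagrange interpolation formula:
P(x) = Σ yᵢ × Lᵢ(x)
where Lᵢ(x) = Π_{j≠i} (x - xⱼ)/(xᵢ - xⱼ)

L_0(2.7) = (2.7 - 3)/(2 - 3) = 0.300000
L_1(2.7) = (2.7 - 2)/(3 - 2) = 0.700000

P(2.7) = 14×L_0(2.7) + 8×L_1(2.7)
P(2.7) = 9.800000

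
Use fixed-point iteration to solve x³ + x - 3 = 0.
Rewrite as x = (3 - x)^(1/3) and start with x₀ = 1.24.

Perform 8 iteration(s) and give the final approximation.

Equation: x³ + x - 3 = 0
Fixed-point form: x = (3 - x)^(1/3)
x₀ = 1.24

x_1 = g(1.240000) = 1.207362
x_2 = g(1.207362) = 1.214780
x_3 = g(1.214780) = 1.213102
x_4 = g(1.213102) = 1.213482
x_5 = g(1.213482) = 1.213396
x_6 = g(1.213396) = 1.213415
x_7 = g(1.213415) = 1.213411
x_8 = g(1.213411) = 1.213412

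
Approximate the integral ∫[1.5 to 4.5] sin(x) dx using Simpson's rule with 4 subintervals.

f(x) = sin(x)
a = 1.5, b = 4.5, n = 4
h = (b - a)/n = 0.750000

Simpson's rule: (h/3)[f(x₀) + 4f(x₁) + 2f(x₂) + ... + f(xₙ)]

x_0 = 1.5000, f(x_0) = 0.997495, coefficient = 1
x_1 = 2.2500, f(x_1) = 0.778073, coefficient = 4
x_2 = 3.0000, f(x_2) = 0.141120, coefficient = 2
x_3 = 3.7500, f(x_3) = -0.571561, coefficient = 4
x_4 = 4.5000, f(x_4) = -0.977530, coefficient = 1

I ≈ (0.750000/3) × 1.128252 = 0.282063
Exact value: 0.281533
Error: 0.000530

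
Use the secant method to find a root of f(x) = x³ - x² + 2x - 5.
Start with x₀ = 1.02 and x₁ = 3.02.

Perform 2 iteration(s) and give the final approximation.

f(x) = x³ - x² + 2x - 5
x₀ = 1.02, x₁ = 3.02

Secant formula: x_{n+1} = x_n - f(x_n)(x_n - x_{n-1})/(f(x_n) - f(x_{n-1}))

Iteration 1:
  f(1.020000) = -2.939192
  f(3.020000) = 19.463208
  x_2 = 3.020000 - 19.463208×(3.020000 - 1.020000)/(19.463208 - (-2.939192))
       = 1.282400
Iteration 2:
  f(3.020000) = 19.463208
  f(1.282400) = -1.970780
  x_3 = 1.282400 - (-1.970780)×(1.282400 - 3.020000)/(-1.970780 - 19.463208)
       = 1.442166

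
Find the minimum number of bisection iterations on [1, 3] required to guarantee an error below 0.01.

We need (b-a)/2^n ≤ 0.01
(3 - 1)/2^n ≤ 0.01
2/2^n ≤ 0.01
2^n ≥ 200
n ≥ log₂(200) = 7.64
n ≥ 8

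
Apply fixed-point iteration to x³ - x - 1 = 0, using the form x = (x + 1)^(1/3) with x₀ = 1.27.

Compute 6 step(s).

Equation: x³ - x - 1 = 0
Fixed-point form: x = (x + 1)^(1/3)
x₀ = 1.27

x_1 = g(1.270000) = 1.314242
x_2 = g(1.314242) = 1.322725
x_3 = g(1.322725) = 1.324339
x_4 = g(1.324339) = 1.324646
x_5 = g(1.324646) = 1.324704
x_6 = g(1.324704) = 1.324715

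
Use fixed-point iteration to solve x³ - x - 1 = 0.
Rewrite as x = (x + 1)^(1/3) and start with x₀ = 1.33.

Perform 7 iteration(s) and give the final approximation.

Equation: x³ - x - 1 = 0
Fixed-point form: x = (x + 1)^(1/3)
x₀ = 1.33

x_1 = g(1.330000) = 1.325721
x_2 = g(1.325721) = 1.324908
x_3 = g(1.324908) = 1.324754
x_4 = g(1.324754) = 1.324725
x_5 = g(1.324725) = 1.324719
x_6 = g(1.324719) = 1.324718
x_7 = g(1.324718) = 1.324718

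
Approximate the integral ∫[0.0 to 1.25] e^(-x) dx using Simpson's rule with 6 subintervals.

f(x) = e^(-x)
a = 0.0, b = 1.25, n = 6
h = (b - a)/n = 0.208333

Simpson's rule: (h/3)[f(x₀) + 4f(x₁) + 2f(x₂) + ... + f(xₙ)]

x_0 = 0.0000, f(x_0) = 1.000000, coefficient = 1
x_1 = 0.2083, f(x_1) = 0.811936, coefficient = 4
x_2 = 0.4167, f(x_2) = 0.659241, coefficient = 2
x_3 = 0.6250, f(x_3) = 0.535261, coefficient = 4
x_4 = 0.8333, f(x_4) = 0.434598, coefficient = 2
x_5 = 1.0417, f(x_5) = 0.352866, coefficient = 4
x_6 = 1.2500, f(x_6) = 0.286505, coefficient = 1

I ≈ (0.208333/3) × 10.274438 = 0.713503
Exact value: 0.713495
Error: 0.000007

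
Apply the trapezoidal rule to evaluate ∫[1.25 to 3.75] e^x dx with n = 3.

f(x) = e^x
a = 1.25, b = 3.75, n = 3
h = (b - a)/n = 0.833333

Trapezoidal rule: (h/2)[f(x₀) + 2f(x₁) + 2f(x₂) + ... + f(xₙ)]

x_0 = 1.2500, f(x_0) = 3.490343, coefficient = 1
x_1 = 2.0833, f(x_1) = 8.031195, coefficient = 2
x_2 = 2.9167, f(x_2) = 18.479586, coefficient = 2
x_3 = 3.7500, f(x_3) = 42.521082, coefficient = 1

I ≈ (0.833333/2) × 99.032987 = 41.263745
Exact value: 39.030739
Error: 2.233006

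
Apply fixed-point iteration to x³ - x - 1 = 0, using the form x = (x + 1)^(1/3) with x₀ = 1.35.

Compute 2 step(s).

Equation: x³ - x - 1 = 0
Fixed-point form: x = (x + 1)^(1/3)
x₀ = 1.35

x_1 = g(1.350000) = 1.329503
x_2 = g(1.329503) = 1.325626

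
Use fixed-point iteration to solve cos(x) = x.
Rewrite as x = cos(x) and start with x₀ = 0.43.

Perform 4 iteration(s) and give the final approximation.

Equation: cos(x) = x
Fixed-point form: x = cos(x)
x₀ = 0.43

x_1 = g(0.430000) = 0.908966
x_2 = g(0.908966) = 0.614562
x_3 = g(0.614562) = 0.817026
x_4 = g(0.817026) = 0.684393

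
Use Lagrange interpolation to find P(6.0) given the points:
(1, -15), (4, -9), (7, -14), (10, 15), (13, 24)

Lagrange interpolation formula:
P(x) = Σ yᵢ × Lᵢ(x)
where Lᵢ(x) = Π_{j≠i} (x - xⱼ)/(xᵢ - xⱼ)

L_0(6.0) = (6.0 - 4)/(1 - 4) × (6.0 - 7)/(1 - 7) × (6.0 - 10)/(1 - 10) × (6.0 - 13)/(1 - 13) = -0.028807
L_1(6.0) = (6.0 - 1)/(4 - 1) × (6.0 - 7)/(4 - 7) × (6.0 - 10)/(4 - 10) × (6.0 - 13)/(4 - 13) = 0.288066
L_2(6.0) = (6.0 - 1)/(7 - 1) × (6.0 - 4)/(7 - 4) × (6.0 - 10)/(7 - 10) × (6.0 - 13)/(7 - 13) = 0.864198
L_3(6.0) = (6.0 - 1)/(10 - 1) × (6.0 - 4)/(10 - 4) × (6.0 - 7)/(10 - 7) × (6.0 - 13)/(10 - 13) = -0.144033
L_4(6.0) = (6.0 - 1)/(13 - 1) × (6.0 - 4)/(13 - 4) × (6.0 - 7)/(13 - 7) × (6.0 - 10)/(13 - 10) = 0.020576

P(6.0) = (-15)×L_0(6.0) + (-9)×L_1(6.0) + (-14)×L_2(6.0) + 15×L_3(6.0) + 24×L_4(6.0)
P(6.0) = -15.925926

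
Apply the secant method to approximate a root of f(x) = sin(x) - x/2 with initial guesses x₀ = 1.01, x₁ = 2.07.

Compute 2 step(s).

f(x) = sin(x) - x/2
x₀ = 1.01, x₁ = 2.07

Secant formula: x_{n+1} = x_n - f(x_n)(x_n - x_{n-1})/(f(x_n) - f(x_{n-1}))

Iteration 1:
  f(1.010000) = 0.341832
  f(2.070000) = -0.157036
  x_2 = 2.070000 - (-0.157036)×(2.070000 - 1.010000)/(-0.157036 - 0.341832)
       = 1.736328
Iteration 2:
  f(2.070000) = -0.157036
  f(1.736328) = 0.118167
  x_3 = 1.736328 - 0.118167×(1.736328 - 2.070000)/(0.118167 - (-0.157036))
       = 1.879600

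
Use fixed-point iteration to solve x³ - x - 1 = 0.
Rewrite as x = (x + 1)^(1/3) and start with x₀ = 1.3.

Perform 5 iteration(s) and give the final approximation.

Equation: x³ - x - 1 = 0
Fixed-point form: x = (x + 1)^(1/3)
x₀ = 1.3

x_1 = g(1.300000) = 1.320006
x_2 = g(1.320006) = 1.323822
x_3 = g(1.323822) = 1.324548
x_4 = g(1.324548) = 1.324686
x_5 = g(1.324686) = 1.324712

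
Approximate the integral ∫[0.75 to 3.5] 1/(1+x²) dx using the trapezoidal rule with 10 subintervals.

f(x) = 1/(1+x²)
a = 0.75, b = 3.5, n = 10
h = (b - a)/n = 0.275000

Trapezoidal rule: (h/2)[f(x₀) + 2f(x₁) + 2f(x₂) + ... + f(xₙ)]

x_0 = 0.7500, f(x_0) = 0.640000, coefficient = 1
x_1 = 1.0250, f(x_1) = 0.487656, coefficient = 2
x_2 = 1.3000, f(x_2) = 0.371747, coefficient = 2
x_3 = 1.5750, f(x_3) = 0.287305, coefficient = 2
x_4 = 1.8500, f(x_4) = 0.226116, coefficient = 2
x_5 = 2.1250, f(x_5) = 0.181303, coefficient = 2
x_6 = 2.4000, f(x_6) = 0.147929, coefficient = 2
x_7 = 2.6750, f(x_7) = 0.122615, coefficient = 2
x_8 = 2.9500, f(x_8) = 0.103066, coefficient = 2
x_9 = 3.2250, f(x_9) = 0.087714, coefficient = 2
x_10 = 3.5000, f(x_10) = 0.075472, coefficient = 1

I ≈ (0.275000/2) × 4.746376 = 0.652627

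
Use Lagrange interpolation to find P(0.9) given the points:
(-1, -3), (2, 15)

Lagrange interpolation formula:
P(x) = Σ yᵢ × Lᵢ(x)
where Lᵢ(x) = Π_{j≠i} (x - xⱼ)/(xᵢ - xⱼ)

L_0(0.9) = (0.9 - 2)/(-1 - 2) = 0.366667
L_1(0.9) = (0.9 - (-1))/(2 - (-1)) = 0.633333

P(0.9) = (-3)×L_0(0.9) + 15×L_1(0.9)
P(0.9) = 8.400000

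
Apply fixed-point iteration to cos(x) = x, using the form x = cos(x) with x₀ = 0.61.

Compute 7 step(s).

Equation: cos(x) = x
Fixed-point form: x = cos(x)
x₀ = 0.61

x_1 = g(0.610000) = 0.819648
x_2 = g(0.819648) = 0.682479
x_3 = g(0.682479) = 0.776012
x_4 = g(0.776012) = 0.713713
x_5 = g(0.713713) = 0.755937
x_6 = g(0.755937) = 0.727629
x_7 = g(0.727629) = 0.746753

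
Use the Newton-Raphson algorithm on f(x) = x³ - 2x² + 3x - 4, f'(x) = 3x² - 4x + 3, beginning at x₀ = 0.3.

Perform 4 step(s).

f(x) = x³ - 2x² + 3x - 4
f'(x) = 3x² - 4x + 3
x₀ = 0.3

Newton-Raphson formula: x_{n+1} = x_n - f(x_n)/f'(x_n)

Iteration 1:
  f(0.300000) = -3.253000
  f'(0.300000) = 2.070000
  x_1 = 0.300000 - (-3.253000)/2.070000 = 1.871498
Iteration 2:
  f(1.871498) = 1.164413
  f'(1.871498) = 6.021519
  x_2 = 1.871498 - 1.164413/6.021519 = 1.678122
Iteration 3:
  f(1.678122) = 0.127929
  f'(1.678122) = 4.735795
  x_3 = 1.678122 - 0.127929/4.735795 = 1.651109
Iteration 4:
  f(1.651109) = 0.002195
  f'(1.651109) = 4.574047
  x_4 = 1.651109 - 0.002195/4.574047 = 1.650629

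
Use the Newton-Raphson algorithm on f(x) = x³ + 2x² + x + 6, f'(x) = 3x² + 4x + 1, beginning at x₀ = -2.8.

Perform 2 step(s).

f(x) = x³ + 2x² + x + 6
f'(x) = 3x² + 4x + 1
x₀ = -2.8

Newton-Raphson formula: x_{n+1} = x_n - f(x_n)/f'(x_n)

Iteration 1:
  f(-2.800000) = -3.072000
  f'(-2.800000) = 13.320000
  x_1 = -2.800000 - (-3.072000)/13.320000 = -2.569369
Iteration 2:
  f(-2.569369) = -0.328152
  f'(-2.569369) = 10.527499
  x_2 = -2.569369 - (-0.328152)/10.527499 = -2.538198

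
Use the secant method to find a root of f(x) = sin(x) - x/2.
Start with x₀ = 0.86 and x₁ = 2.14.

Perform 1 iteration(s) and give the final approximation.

f(x) = sin(x) - x/2
x₀ = 0.86, x₁ = 2.14

Secant formula: x_{n+1} = x_n - f(x_n)(x_n - x_{n-1})/(f(x_n) - f(x_{n-1}))

Iteration 1:
  f(0.860000) = 0.327843
  f(2.140000) = -0.227670
  x_2 = 2.140000 - (-0.227670)×(2.140000 - 0.860000)/(-0.227670 - 0.327843)
       = 1.615408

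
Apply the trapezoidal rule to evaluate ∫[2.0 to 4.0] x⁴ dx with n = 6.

f(x) = x⁴
a = 2.0, b = 4.0, n = 6
h = (b - a)/n = 0.333333

Trapezoidal rule: (h/2)[f(x₀) + 2f(x₁) + 2f(x₂) + ... + f(xₙ)]

x_0 = 2.0000, f(x_0) = 16.000000, coefficient = 1
x_1 = 2.3333, f(x_1) = 29.641975, coefficient = 2
x_2 = 2.6667, f(x_2) = 50.567901, coefficient = 2
x_3 = 3.0000, f(x_3) = 81.000000, coefficient = 2
x_4 = 3.3333, f(x_4) = 123.456790, coefficient = 2
x_5 = 3.6667, f(x_5) = 180.753086, coefficient = 2
x_6 = 4.0000, f(x_6) = 256.000000, coefficient = 1

I ≈ (0.333333/2) × 1202.839506 = 200.473251
Exact value: 198.400000
Error: 2.073251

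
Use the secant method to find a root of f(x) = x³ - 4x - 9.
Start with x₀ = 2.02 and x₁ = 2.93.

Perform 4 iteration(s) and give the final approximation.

f(x) = x³ - 4x - 9
x₀ = 2.02, x₁ = 2.93

Secant formula: x_{n+1} = x_n - f(x_n)(x_n - x_{n-1})/(f(x_n) - f(x_{n-1}))

Iteration 1:
  f(2.020000) = -8.837592
  f(2.930000) = 4.433757
  x_2 = 2.930000 - 4.433757×(2.930000 - 2.020000)/(4.433757 - (-8.837592))
       = 2.625983
Iteration 2:
  f(2.930000) = 4.433757
  f(2.625983) = -1.395717
  x_3 = 2.625983 - (-1.395717)×(2.625983 - 2.930000)/(-1.395717 - 4.433757)
       = 2.698772
Iteration 3:
  f(2.625983) = -1.395717
  f(2.698772) = -0.138935
  x_4 = 2.698772 - (-0.138935)×(2.698772 - 2.625983)/(-0.138935 - (-1.395717))
       = 2.706819
Iteration 4:
  f(2.698772) = -0.138935
  f(2.706819) = 0.005224
  x_5 = 2.706819 - 0.005224×(2.706819 - 2.698772)/(0.005224 - (-0.138935))
       = 2.706527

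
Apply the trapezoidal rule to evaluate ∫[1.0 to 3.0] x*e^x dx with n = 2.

f(x) = x*e^x
a = 1.0, b = 3.0, n = 2
h = (b - a)/n = 1.000000

Trapezoidal rule: (h/2)[f(x₀) + 2f(x₁) + 2f(x₂) + ... + f(xₙ)]

x_0 = 1.0000, f(x_0) = 2.718282, coefficient = 1
x_1 = 2.0000, f(x_1) = 14.778112, coefficient = 2
x_2 = 3.0000, f(x_2) = 60.256611, coefficient = 1

I ≈ (1.000000/2) × 92.531117 = 46.265558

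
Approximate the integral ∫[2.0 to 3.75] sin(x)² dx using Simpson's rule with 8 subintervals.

f(x) = sin(x)²
a = 2.0, b = 3.75, n = 8
h = (b - a)/n = 0.218750

Simpson's rule: (h/3)[f(x₀) + 4f(x₁) + 2f(x₂) + ... + f(xₙ)]

x_0 = 2.0000, f(x_0) = 0.826822, coefficient = 1
x_1 = 2.2188, f(x_1) = 0.635720, coefficient = 4
x_2 = 2.4375, f(x_2) = 0.419052, coefficient = 2
x_3 = 2.6562, f(x_3) = 0.217633, coefficient = 4
x_4 = 2.8750, f(x_4) = 0.069404, coefficient = 2
x_5 = 3.0938, f(x_5) = 0.002287, coefficient = 4
x_6 = 3.3125, f(x_6) = 0.028926, coefficient = 2
x_7 = 3.5312, f(x_7) = 0.144302, coefficient = 4
x_8 = 3.7500, f(x_8) = 0.326682, coefficient = 1

I ≈ (0.218750/3) × 6.188038 = 0.451211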